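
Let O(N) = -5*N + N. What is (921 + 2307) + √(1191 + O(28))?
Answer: 3228 + √1079 ≈ 3260.8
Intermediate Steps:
O(N) = -4*N
(921 + 2307) + √(1191 + O(28)) = (921 + 2307) + √(1191 - 4*28) = 3228 + √(1191 - 112) = 3228 + √1079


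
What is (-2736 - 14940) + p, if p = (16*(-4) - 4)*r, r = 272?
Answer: -36172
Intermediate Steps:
p = -18496 (p = (16*(-4) - 4)*272 = (-64 - 4)*272 = -68*272 = -18496)
(-2736 - 14940) + p = (-2736 - 14940) - 18496 = -17676 - 18496 = -36172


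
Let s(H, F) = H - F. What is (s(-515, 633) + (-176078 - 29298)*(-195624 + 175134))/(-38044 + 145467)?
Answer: 4208153092/107423 ≈ 39174.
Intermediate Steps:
(s(-515, 633) + (-176078 - 29298)*(-195624 + 175134))/(-38044 + 145467) = ((-515 - 1*633) + (-176078 - 29298)*(-195624 + 175134))/(-38044 + 145467) = ((-515 - 633) - 205376*(-20490))/107423 = (-1148 + 4208154240)*(1/107423) = 4208153092*(1/107423) = 4208153092/107423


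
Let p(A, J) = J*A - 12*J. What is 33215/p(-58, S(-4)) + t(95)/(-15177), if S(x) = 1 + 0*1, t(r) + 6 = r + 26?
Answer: -14403203/30354 ≈ -474.51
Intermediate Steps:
t(r) = 20 + r (t(r) = -6 + (r + 26) = -6 + (26 + r) = 20 + r)
S(x) = 1 (S(x) = 1 + 0 = 1)
p(A, J) = -12*J + A*J (p(A, J) = A*J - 12*J = -12*J + A*J)
33215/p(-58, S(-4)) + t(95)/(-15177) = 33215/((1*(-12 - 58))) + (20 + 95)/(-15177) = 33215/((1*(-70))) + 115*(-1/15177) = 33215/(-70) - 115/15177 = 33215*(-1/70) - 115/15177 = -949/2 - 115/15177 = -14403203/30354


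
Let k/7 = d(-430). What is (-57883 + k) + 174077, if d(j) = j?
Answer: 113184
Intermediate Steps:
k = -3010 (k = 7*(-430) = -3010)
(-57883 + k) + 174077 = (-57883 - 3010) + 174077 = -60893 + 174077 = 113184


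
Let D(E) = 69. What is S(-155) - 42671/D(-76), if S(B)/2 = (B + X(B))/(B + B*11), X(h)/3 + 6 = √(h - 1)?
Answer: -13224031/21390 - I*√39/155 ≈ -618.23 - 0.04029*I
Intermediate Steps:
X(h) = -18 + 3*√(-1 + h) (X(h) = -18 + 3*√(h - 1) = -18 + 3*√(-1 + h))
S(B) = (-18 + B + 3*√(-1 + B))/(6*B) (S(B) = 2*((B + (-18 + 3*√(-1 + B)))/(B + B*11)) = 2*((-18 + B + 3*√(-1 + B))/(B + 11*B)) = 2*((-18 + B + 3*√(-1 + B))/((12*B))) = 2*((-18 + B + 3*√(-1 + B))*(1/(12*B))) = 2*((-18 + B + 3*√(-1 + B))/(12*B)) = (-18 + B + 3*√(-1 + B))/(6*B))
S(-155) - 42671/D(-76) = (⅙)*(-18 - 155 + 3*√(-1 - 155))/(-155) - 42671/69 = (⅙)*(-1/155)*(-18 - 155 + 3*√(-156)) - 42671/69 = (⅙)*(-1/155)*(-18 - 155 + 3*(2*I*√39)) - 1*42671/69 = (⅙)*(-1/155)*(-18 - 155 + 6*I*√39) - 42671/69 = (⅙)*(-1/155)*(-173 + 6*I*√39) - 42671/69 = (173/930 - I*√39/155) - 42671/69 = -13224031/21390 - I*√39/155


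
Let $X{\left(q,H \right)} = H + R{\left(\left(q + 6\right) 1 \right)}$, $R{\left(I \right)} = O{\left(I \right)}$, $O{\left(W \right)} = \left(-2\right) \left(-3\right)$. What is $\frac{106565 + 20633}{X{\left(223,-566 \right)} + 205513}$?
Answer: $\frac{127198}{204953} \approx 0.62062$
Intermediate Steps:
$O{\left(W \right)} = 6$
$R{\left(I \right)} = 6$
$X{\left(q,H \right)} = 6 + H$ ($X{\left(q,H \right)} = H + 6 = 6 + H$)
$\frac{106565 + 20633}{X{\left(223,-566 \right)} + 205513} = \frac{106565 + 20633}{\left(6 - 566\right) + 205513} = \frac{127198}{-560 + 205513} = \frac{127198}{204953}$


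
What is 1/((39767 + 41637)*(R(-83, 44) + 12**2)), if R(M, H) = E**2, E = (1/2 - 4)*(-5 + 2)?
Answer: 1/20696967 ≈ 4.8316e-8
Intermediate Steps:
E = 21/2 (E = (1/2 - 4)*(-3) = -7/2*(-3) = 21/2 ≈ 10.500)
R(M, H) = 441/4 (R(M, H) = (21/2)**2 = 441/4)
1/((39767 + 41637)*(R(-83, 44) + 12**2)) = 1/((39767 + 41637)*(441/4 + 12**2)) = 1/(81404*(441/4 + 144)) = 1/(81404*(1017/4)) = 1/20696967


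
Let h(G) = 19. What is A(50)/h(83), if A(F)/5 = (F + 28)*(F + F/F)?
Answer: 19890/19 ≈ 1046.8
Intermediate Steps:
A(F) = 5*(1 + F)*(28 + F) (A(F) = 5*((F + 28)*(F + F/F)) = 5*((28 + F)*(F + 1)) = 5*((28 + F)*(1 + F)) = 5*((1 + F)*(28 + F)) = 5*(1 + F)*(28 + F))
A(50)/h(83) = (140 + 5*50**2 + 145*50)/19 = (140 + 5*2500 + 7250)*(1/19) = (140 + 12500 + 7250)*(1/19) = 19890*(1/19) = 19890/19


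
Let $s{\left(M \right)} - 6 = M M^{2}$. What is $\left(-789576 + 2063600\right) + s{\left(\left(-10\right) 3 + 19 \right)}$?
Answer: $1272699$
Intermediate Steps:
$s{\left(M \right)} = 6 + M^{3}$ ($s{\left(M \right)} = 6 + M M^{2} = 6 + M^{3}$)
$\left(-789576 + 2063600\right) + s{\left(\left(-10\right) 3 + 19 \right)} = \left(-789576 + 2063600\right) + \left(6 + \left(\left(-10\right) 3 + 19\right)^{3}\right) = 1274024 + \left(6 + \left(-30 + 19\right)^{3}\right) = 1274024 + \left(6 + \left(-11\right)^{3}\right) = 1274024 + \left(6 - 1331\right) = 1274024 - 1325 = 1272699$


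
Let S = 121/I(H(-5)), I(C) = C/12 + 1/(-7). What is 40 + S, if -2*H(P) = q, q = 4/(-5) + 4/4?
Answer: -96560/127 ≈ -760.31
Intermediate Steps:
q = 1/5 (q = 4*(-1/5) + 4*(1/4) = -4/5 + 1 = 1/5 ≈ 0.20000)
H(P) = -1/10 (H(P) = -1/2*1/5 = -1/10)
I(C) = -1/7 + C/12 (I(C) = C*(1/12) + 1*(-1/7) = C/12 - 1/7 = -1/7 + C/12)
S = -101640/127 (S = 121/(-1/7 + (1/12)*(-1/10)) = 121/(-1/7 - 1/120) = 121/(-127/840) = 121*(-840/127) = -101640/127 ≈ -800.31)
40 + S = 40 - 101640/127 = -96560/127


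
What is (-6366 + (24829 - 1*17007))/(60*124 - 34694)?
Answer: -728/13627 ≈ -0.053423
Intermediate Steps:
(-6366 + (24829 - 1*17007))/(60*124 - 34694) = (-6366 + (24829 - 17007))/(7440 - 34694) = (-6366 + 7822)/(-27254) = 1456*(-1/27254) = -728/13627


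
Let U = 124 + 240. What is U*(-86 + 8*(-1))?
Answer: -34216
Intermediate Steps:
U = 364
U*(-86 + 8*(-1)) = 364*(-86 + 8*(-1)) = 364*(-86 - 8) = 364*(-94) = -34216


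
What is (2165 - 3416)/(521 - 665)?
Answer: 139/16 ≈ 8.6875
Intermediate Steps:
(2165 - 3416)/(521 - 665) = -1251/(-144) = -1251*(-1/144) = 139/16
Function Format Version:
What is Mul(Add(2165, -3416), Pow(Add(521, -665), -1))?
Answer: Rational(139, 16) ≈ 8.6875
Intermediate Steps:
Mul(Add(2165, -3416), Pow(Add(521, -665), -1)) = Mul(-1251, Pow(-144, -1)) = Mul(-1251, Rational(-1, 144)) = Rational(139, 16)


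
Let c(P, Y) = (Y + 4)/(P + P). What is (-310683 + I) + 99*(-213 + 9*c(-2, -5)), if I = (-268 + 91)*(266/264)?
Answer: -7297963/22 ≈ -3.3173e+5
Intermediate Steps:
c(P, Y) = (4 + Y)/(2*P) (c(P, Y) = (4 + Y)/((2*P)) = (4 + Y)*(1/(2*P)) = (4 + Y)/(2*P))
I = -7847/44 (I = -47082/264 = -177*133/132 = -7847/44 ≈ -178.34)
(-310683 + I) + 99*(-213 + 9*c(-2, -5)) = (-310683 - 7847/44) + 99*(-213 + 9*((1/2)*(4 - 5)/(-2))) = -13677899/44 + 99*(-213 + 9*((1/2)*(-1/2)*(-1))) = -13677899/44 + 99*(-213 + 9*(1/4)) = -13677899/44 + 99*(-213 + 9/4) = -13677899/44 + 99*(-843/4) = -13677899/44 - 83457/4 = -7297963/22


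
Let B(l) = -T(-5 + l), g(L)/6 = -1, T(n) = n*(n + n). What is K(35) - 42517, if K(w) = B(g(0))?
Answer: -42759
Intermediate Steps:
T(n) = 2*n² (T(n) = n*(2*n) = 2*n²)
g(L) = -6 (g(L) = 6*(-1) = -6)
B(l) = -2*(-5 + l)²
K(w) = -242 (K(w) = -2*(-5 - 6)² = -2*(-11)² = -2*121 = -242)
K(35) - 42517 = -242 - 42517 = -42759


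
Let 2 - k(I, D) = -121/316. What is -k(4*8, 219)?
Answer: -753/316 ≈ -2.3829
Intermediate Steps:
k(I, D) = 753/316 (k(I, D) = 2 - (-121)/316 = 2 - 1*(-121/316) = 2 + 121/316 = 753/316)
-k(4*8, 219) = -1*753/316 = -753/316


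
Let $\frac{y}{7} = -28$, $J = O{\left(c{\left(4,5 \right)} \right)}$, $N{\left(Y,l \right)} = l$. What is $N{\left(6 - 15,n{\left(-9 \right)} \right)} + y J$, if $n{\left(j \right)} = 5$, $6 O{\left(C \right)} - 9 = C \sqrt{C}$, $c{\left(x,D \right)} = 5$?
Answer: $-289 - \frac{490 \sqrt{5}}{3} \approx -654.22$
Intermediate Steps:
$O{\left(C \right)} = \frac{3}{2} + \frac{C^{\frac{3}{2}}}{6}$ ($O{\left(C \right)} = \frac{3}{2} + \frac{C \sqrt{C}}{6} = \frac{3}{2} + \frac{C^{\frac{3}{2}}}{6}$)
$J = \frac{3}{2} + \frac{5 \sqrt{5}}{6}$ ($J = \frac{3}{2} + \frac{5^{\frac{3}{2}}}{6} = \frac{3}{2} + \frac{5 \sqrt{5}}{6} \approx 3.3634$)
$y = -196$ ($y = 7 \left(-28\right) = -196$)
$N{\left(6 - 15,n{\left(-9 \right)} \right)} + y J = 5 - 196 \left(\frac{3}{2} + \frac{5 \sqrt{5}}{6}\right) = 5 - \left(294 + \frac{490 \sqrt{5}}{3}\right) = -289 - \frac{490 \sqrt{5}}{3}$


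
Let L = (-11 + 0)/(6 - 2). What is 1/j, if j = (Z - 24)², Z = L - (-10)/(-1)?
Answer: 16/21609 ≈ 0.00074043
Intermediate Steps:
L = -11/4 ≈ -2.7500
Z = -51/4 (Z = -11/4 - (-10)/(-1) = -11/4 - (-10)*(-1) = -11/4 - 1*10 = -11/4 - 10 = -51/4 ≈ -12.750)
j = 21609/16 (j = (-51/4 - 24)² = (-147/4)² = 21609/16 ≈ 1350.6)
1/j = 1/(21609/16) = 16/21609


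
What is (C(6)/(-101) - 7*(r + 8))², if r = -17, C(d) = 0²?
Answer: 3969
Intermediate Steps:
C(d) = 0
(C(6)/(-101) - 7*(r + 8))² = (0/(-101) - 7*(-17 + 8))² = (0*(-1/101) - 7*(-9))² = (0 + 63)² = 63² = 3969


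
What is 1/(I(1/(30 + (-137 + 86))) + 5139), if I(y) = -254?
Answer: 1/4885 ≈ 0.00020471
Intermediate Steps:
1/(I(1/(30 + (-137 + 86))) + 5139) = 1/(-254 + 5139) = 1/4885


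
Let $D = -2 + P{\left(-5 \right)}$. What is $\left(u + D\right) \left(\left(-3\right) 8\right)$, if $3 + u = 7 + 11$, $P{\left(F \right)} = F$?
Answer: $-192$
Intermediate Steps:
$u = 15$ ($u = -3 + \left(7 + 11\right) = -3 + 18 = 15$)
$D = -7$ ($D = -2 - 5 = -7$)
$\left(u + D\right) \left(\left(-3\right) 8\right) = \left(15 - 7\right) \left(\left(-3\right) 8\right) = 8 \left(-24\right) = -192$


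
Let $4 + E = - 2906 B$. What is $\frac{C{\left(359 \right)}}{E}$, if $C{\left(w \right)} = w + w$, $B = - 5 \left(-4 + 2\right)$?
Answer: $- \frac{359}{14532} \approx -0.024704$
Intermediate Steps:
$B = 10$ ($B = \left(-5\right) \left(-2\right) = 10$)
$C{\left(w \right)} = 2 w$
$E = -29064$ ($E = -4 - 29060 = -29064$)
$\frac{C{\left(359 \right)}}{E} = \frac{2 \cdot 359}{-29064} = 718 \left(- \frac{1}{29064}\right) = - \frac{359}{14532}$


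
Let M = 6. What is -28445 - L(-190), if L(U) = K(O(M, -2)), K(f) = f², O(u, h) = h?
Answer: -28449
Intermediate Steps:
L(U) = 4 (L(U) = (-2)² = 4)
-28445 - L(-190) = -28445 - 1*4 = -28445 - 4 = -28449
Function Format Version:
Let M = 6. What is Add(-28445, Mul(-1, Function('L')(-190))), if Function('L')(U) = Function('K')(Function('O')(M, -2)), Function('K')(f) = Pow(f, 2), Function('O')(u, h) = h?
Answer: -28449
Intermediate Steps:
Function('L')(U) = 4 (Function('L')(U) = Pow(-2, 2) = 4)
Add(-28445, Mul(-1, Function('L')(-190))) = Add(-28445, Mul(-1, 4)) = Add(-28445, -4) = -28449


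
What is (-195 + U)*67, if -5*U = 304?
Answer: -85693/5 ≈ -17139.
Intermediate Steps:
U = -304/5 (U = -1/5*304 = -304/5 ≈ -60.800)
(-195 + U)*67 = (-195 - 304/5)*67 = -1279/5*67 = -85693/5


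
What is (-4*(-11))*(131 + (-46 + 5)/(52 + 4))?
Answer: 80245/14 ≈ 5731.8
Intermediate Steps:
(-4*(-11))*(131 + (-46 + 5)/(52 + 4)) = 44*(131 - 41/56) = 44*(7295/56) = 80245/14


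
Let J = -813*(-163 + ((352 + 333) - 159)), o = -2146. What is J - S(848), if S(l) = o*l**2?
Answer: 1542902065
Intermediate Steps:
S(l) = -2146*l**2
J = -295119 (J = -813*(-163 + (685 - 159)) = -813*(-163 + 526) = -813*363 = -295119)
J - S(848) = -295119 - (-2146)*848**2 = -295119 - (-2146)*719104 = -295119 - 1*(-1543197184) = -295119 + 1543197184 = 1542902065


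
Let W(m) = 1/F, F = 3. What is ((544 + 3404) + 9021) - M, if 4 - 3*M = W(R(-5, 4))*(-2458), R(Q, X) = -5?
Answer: 114251/9 ≈ 12695.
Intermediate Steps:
W(m) = ⅓ (W(m) = 1/3 = ⅓)
M = 2470/9 (M = 4/3 - (-2458)/9 = 4/3 - ⅓*(-2458/3) = 4/3 + 2458/9 = 2470/9 ≈ 274.44)
((544 + 3404) + 9021) - M = ((544 + 3404) + 9021) - 1*2470/9 = (3948 + 9021) - 2470/9 = 12969 - 2470/9 = 114251/9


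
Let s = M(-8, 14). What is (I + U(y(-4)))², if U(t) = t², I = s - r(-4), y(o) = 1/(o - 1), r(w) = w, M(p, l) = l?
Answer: 203401/625 ≈ 325.44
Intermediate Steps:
s = 14
y(o) = 1/(-1 + o)
I = 18 (I = 14 - 1*(-4) = 14 + 4 = 18)
(I + U(y(-4)))² = (18 + (1/(-1 - 4))²)² = (18 + (1/(-5))²)² = (18 + (-⅕)²)² = (18 + 1/25)² = (451/25)² = 203401/625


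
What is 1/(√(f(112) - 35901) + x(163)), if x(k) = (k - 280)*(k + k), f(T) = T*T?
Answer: -38142/1454835521 - I*√23357/1454835521 ≈ -2.6217e-5 - 1.0505e-7*I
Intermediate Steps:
f(T) = T²
x(k) = 2*k*(-280 + k) (x(k) = (-280 + k)*(2*k) = 2*k*(-280 + k))
1/(√(f(112) - 35901) + x(163)) = 1/(√(112² - 35901) + 2*163*(-280 + 163)) = 1/(√(12544 - 35901) + 2*163*(-117)) = 1/(√(-23357) - 38142) = 1/(I*√23357 - 38142) = 1/(-38142 + I*√23357)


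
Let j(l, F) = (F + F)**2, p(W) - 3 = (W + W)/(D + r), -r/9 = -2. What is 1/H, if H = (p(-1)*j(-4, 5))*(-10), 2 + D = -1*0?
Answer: -1/2875 ≈ -0.00034783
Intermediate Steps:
D = -2 (D = -2 - 1*0 = -2 + 0 = -2)
r = 18 (r = -9*(-2) = 18)
p(W) = 3 + W/8 (p(W) = 3 + (W + W)/(-2 + 18) = 3 + (2*W)/16 = 3 + (2*W)*(1/16) = 3 + W/8)
j(l, F) = 4*F**2 (j(l, F) = (2*F)**2 = 4*F**2)
H = -2875 (H = ((3 + (1/8)*(-1))*(4*5**2))*(-10) = ((3 - 1/8)*(4*25))*(-10) = ((23/8)*100)*(-10) = (575/2)*(-10) = -2875)
1/H = 1/(-2875) = -1/2875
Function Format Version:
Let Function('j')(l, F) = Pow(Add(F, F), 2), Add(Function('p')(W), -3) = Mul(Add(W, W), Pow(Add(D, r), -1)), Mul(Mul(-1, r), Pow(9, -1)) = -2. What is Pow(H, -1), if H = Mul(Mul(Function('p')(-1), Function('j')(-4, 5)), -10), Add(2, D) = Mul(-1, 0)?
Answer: Rational(-1, 2875) ≈ -0.00034783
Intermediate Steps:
D = -2 (D = Add(-2, Mul(-1, 0)) = Add(-2, 0) = -2)
r = 18 (r = Mul(-9, -2) = 18)
Function('p')(W) = Add(3, Mul(Rational(1, 8), W)) (Function('p')(W) = Add(3, Mul(Add(W, W), Pow(Add(-2, 18), -1))) = Add(3, Mul(Mul(2, W), Pow(16, -1))) = Add(3, Mul(Mul(2, W), Rational(1, 16))) = Add(3, Mul(Rational(1, 8), W)))
Function('j')(l, F) = Mul(4, Pow(F, 2)) (Function('j')(l, F) = Pow(Mul(2, F), 2) = Mul(4, Pow(F, 2)))
H = -2875 (H = Mul(Mul(Add(3, Mul(Rational(1, 8), -1)), Mul(4, Pow(5, 2))), -10) = Mul(Mul(Add(3, Rational(-1, 8)), Mul(4, 25)), -10) = Mul(Mul(Rational(23, 8), 100), -10) = Mul(Rational(575, 2), -10) = -2875)
Pow(H, -1) = Pow(-2875, -1) = Rational(-1, 2875)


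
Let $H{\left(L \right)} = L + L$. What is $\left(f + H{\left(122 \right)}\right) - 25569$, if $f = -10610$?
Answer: $-35935$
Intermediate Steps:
$H{\left(L \right)} = 2 L$
$\left(f + H{\left(122 \right)}\right) - 25569 = \left(-10610 + 2 \cdot 122\right) - 25569 = \left(-10610 + 244\right) - 25569 = -10366 - 25569 = -35935$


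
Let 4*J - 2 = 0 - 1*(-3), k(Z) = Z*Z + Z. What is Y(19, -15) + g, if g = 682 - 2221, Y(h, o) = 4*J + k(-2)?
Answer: -1532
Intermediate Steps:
k(Z) = Z + Z² (k(Z) = Z² + Z = Z + Z²)
J = 5/4 (J = ½ + (0 - 1*(-3))/4 = ½ + (0 + 3)/4 = ½ + (¼)*3 = ½ + ¾ = 5/4 ≈ 1.2500)
Y(h, o) = 7 (Y(h, o) = 4*(5/4) - 2*(1 - 2) = 5 - 2*(-1) = 5 + 2 = 7)
g = -1539
Y(19, -15) + g = 7 - 1539 = -1532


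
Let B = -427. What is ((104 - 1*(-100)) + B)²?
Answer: 49729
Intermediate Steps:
((104 - 1*(-100)) + B)² = ((104 - 1*(-100)) - 427)² = ((104 + 100) - 427)² = (204 - 427)² = (-223)² = 49729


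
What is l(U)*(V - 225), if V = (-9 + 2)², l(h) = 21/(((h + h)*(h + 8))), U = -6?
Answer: 154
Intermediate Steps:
l(h) = 21/(2*h*(8 + h)) (l(h) = 21/(((2*h)*(8 + h))) = 21/((2*h*(8 + h))) = 21*(1/(2*h*(8 + h))) = 21/(2*h*(8 + h)))
V = 49 (V = (-7)² = 49)
l(U)*(V - 225) = ((21/2)/(-6*(8 - 6)))*(49 - 225) = ((21/2)*(-⅙)/2)*(-176) = ((21/2)*(-⅙)*(½))*(-176) = -7/8*(-176) = 154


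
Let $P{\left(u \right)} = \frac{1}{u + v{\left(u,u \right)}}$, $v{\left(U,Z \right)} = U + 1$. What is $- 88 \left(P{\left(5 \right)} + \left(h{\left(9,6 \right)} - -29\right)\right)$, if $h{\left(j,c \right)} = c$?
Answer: $-3088$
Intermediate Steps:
$v{\left(U,Z \right)} = 1 + U$
$P{\left(u \right)} = \frac{1}{1 + 2 u}$ ($P{\left(u \right)} = \frac{1}{u + \left(1 + u\right)} = \frac{1}{1 + 2 u}$)
$- 88 \left(P{\left(5 \right)} + \left(h{\left(9,6 \right)} - -29\right)\right) = - 88 \left(\frac{1}{1 + 2 \cdot 5} + \left(6 - -29\right)\right) = - 88 \left(\frac{1}{1 + 10} + \left(6 + 29\right)\right) = - 88 \left(\frac{1}{11} + 35\right) = \left(-88\right) \frac{386}{11} = -3088$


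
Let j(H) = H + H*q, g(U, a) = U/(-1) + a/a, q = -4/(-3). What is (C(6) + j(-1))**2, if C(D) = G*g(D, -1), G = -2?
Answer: 529/9 ≈ 58.778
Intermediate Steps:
q = 4/3 (q = -4*(-1/3) = 4/3 ≈ 1.3333)
g(U, a) = 1 - U (g(U, a) = U*(-1) + 1 = -U + 1 = 1 - U)
j(H) = 7*H/3 (j(H) = H + H*(4/3) = H + 4*H/3 = 7*H/3)
C(D) = -2 + 2*D (C(D) = -2*(1 - D) = -2 + 2*D)
(C(6) + j(-1))**2 = ((-2 + 2*6) + (7/3)*(-1))**2 = ((-2 + 12) - 7/3)**2 = (10 - 7/3)**2 = (23/3)**2 = 529/9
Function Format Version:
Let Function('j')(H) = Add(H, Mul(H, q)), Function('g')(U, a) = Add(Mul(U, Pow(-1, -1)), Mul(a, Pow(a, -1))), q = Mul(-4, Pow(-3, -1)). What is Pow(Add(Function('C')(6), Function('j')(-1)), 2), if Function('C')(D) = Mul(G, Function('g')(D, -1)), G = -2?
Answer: Rational(529, 9) ≈ 58.778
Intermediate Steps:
q = Rational(4, 3) (q = Mul(-4, Rational(-1, 3)) = Rational(4, 3) ≈ 1.3333)
Function('g')(U, a) = Add(1, Mul(-1, U)) (Function('g')(U, a) = Add(Mul(U, -1), 1) = Add(Mul(-1, U), 1) = Add(1, Mul(-1, U)))
Function('j')(H) = Mul(Rational(7, 3), H) (Function('j')(H) = Add(H, Mul(H, Rational(4, 3))) = Add(H, Mul(Rational(4, 3), H)) = Mul(Rational(7, 3), H))
Function('C')(D) = Add(-2, Mul(2, D)) (Function('C')(D) = Mul(-2, Add(1, Mul(-1, D))) = Add(-2, Mul(2, D)))
Pow(Add(Function('C')(6), Function('j')(-1)), 2) = Pow(Add(Add(-2, Mul(2, 6)), Mul(Rational(7, 3), -1)), 2) = Pow(Add(Add(-2, 12), Rational(-7, 3)), 2) = Pow(Add(10, Rational(-7, 3)), 2) = Pow(Rational(23, 3), 2) = Rational(529, 9)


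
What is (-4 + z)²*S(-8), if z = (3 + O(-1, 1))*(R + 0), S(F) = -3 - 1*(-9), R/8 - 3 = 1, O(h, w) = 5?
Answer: 381024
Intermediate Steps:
R = 32 (R = 24 + 8*1 = 24 + 8 = 32)
S(F) = 6 (S(F) = -3 + 9 = 6)
z = 256 (z = (3 + 5)*(32 + 0) = 8*32 = 256)
(-4 + z)²*S(-8) = (-4 + 256)²*6 = 252²*6 = 63504*6 = 381024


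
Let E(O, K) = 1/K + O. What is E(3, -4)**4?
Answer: 14641/256 ≈ 57.191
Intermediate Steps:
E(O, K) = O + 1/K
E(3, -4)**4 = (3 + 1/(-4))**4 = (3 - 1/4)**4 = (11/4)**4 = 14641/256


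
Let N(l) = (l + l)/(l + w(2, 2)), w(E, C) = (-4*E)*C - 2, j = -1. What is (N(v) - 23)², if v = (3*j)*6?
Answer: 484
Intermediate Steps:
v = -18 (v = (3*(-1))*6 = -3*6 = -18)
w(E, C) = -2 - 4*C*E (w(E, C) = -4*C*E - 2 = -2 - 4*C*E)
N(l) = 2*l/(-18 + l) (N(l) = (l + l)/(l + (-2 - 4*2*2)) = (2*l)/(l + (-2 - 16)) = (2*l)/(l - 18) = (2*l)/(-18 + l) = 2*l/(-18 + l))
(N(v) - 23)² = (2*(-18)/(-18 - 18) - 23)² = (2*(-18)/(-36) - 23)² = (2*(-18)*(-1/36) - 23)² = (1 - 23)² = (-22)² = 484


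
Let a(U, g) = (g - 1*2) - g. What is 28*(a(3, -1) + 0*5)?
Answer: -56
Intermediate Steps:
a(U, g) = -2 (a(U, g) = (g - 2) - g = (-2 + g) - g = -2)
28*(a(3, -1) + 0*5) = 28*(-2 + 0*5) = 28*(-2 + 0) = 28*(-2) = -56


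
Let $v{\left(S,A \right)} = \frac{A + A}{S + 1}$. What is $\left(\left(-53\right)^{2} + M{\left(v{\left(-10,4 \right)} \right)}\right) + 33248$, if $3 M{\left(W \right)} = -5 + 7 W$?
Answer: $\frac{973438}{27} \approx 36053.0$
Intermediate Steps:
$v{\left(S,A \right)} = \frac{2 A}{1 + S}$
$M{\left(W \right)} = - \frac{5}{3} + \frac{7 W}{3}$ ($M{\left(W \right)} = \frac{-5 + 7 W}{3} = - \frac{5}{3} + \frac{7 W}{3}$)
$\left(\left(-53\right)^{2} + M{\left(v{\left(-10,4 \right)} \right)}\right) + 33248 = \left(\left(-53\right)^{2} + \left(- \frac{5}{3} + \frac{7 \cdot 2 \cdot 4 \frac{1}{1 - 10}}{3}\right)\right) + 33248 = \left(2809 + \left(- \frac{5}{3} + \frac{7 \cdot 2 \cdot 4 \frac{1}{-9}}{3}\right)\right) + 33248 = \left(2809 + \left(- \frac{5}{3} + \frac{7 \cdot 2 \cdot 4 \left(- \frac{1}{9}\right)}{3}\right)\right) + 33248 = \left(2809 + \left(- \frac{5}{3} + \frac{7}{3} \left(- \frac{8}{9}\right)\right)\right) + 33248 = \left(2809 - \frac{101}{27}\right) + 33248 = \frac{75742}{27} + 33248 = \frac{973438}{27}$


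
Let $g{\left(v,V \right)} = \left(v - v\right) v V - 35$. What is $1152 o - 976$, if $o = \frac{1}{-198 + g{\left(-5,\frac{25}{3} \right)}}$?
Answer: $- \frac{228560}{233} \approx -980.94$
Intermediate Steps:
$g{\left(v,V \right)} = -35$ ($g{\left(v,V \right)} = 0 v V - 35 = 0 V - 35 = 0 - 35 = -35$)
$o = - \frac{1}{233}$ ($o = \frac{1}{-198 - 35} = \frac{1}{-233} = - \frac{1}{233} \approx -0.0042918$)
$1152 o - 976 = 1152 \left(- \frac{1}{233}\right) - 976 = - \frac{1152}{233} - 976 = - \frac{228560}{233}$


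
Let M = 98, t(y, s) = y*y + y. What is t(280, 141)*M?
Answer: 7710640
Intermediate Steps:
t(y, s) = y + y² (t(y, s) = y² + y = y + y²)
t(280, 141)*M = (280*(1 + 280))*98 = (280*281)*98 = 78680*98 = 7710640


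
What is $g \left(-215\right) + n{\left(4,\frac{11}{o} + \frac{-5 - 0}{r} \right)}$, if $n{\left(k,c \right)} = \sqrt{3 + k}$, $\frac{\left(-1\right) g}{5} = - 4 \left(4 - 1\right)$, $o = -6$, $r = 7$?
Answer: $-12900 + \sqrt{7} \approx -12897.0$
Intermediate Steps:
$g = 60$ ($g = - 5 \left(- 4 \left(4 - 1\right)\right) = - 5 \left(\left(-4\right) 3\right) = \left(-5\right) \left(-12\right) = 60$)
$g \left(-215\right) + n{\left(4,\frac{11}{o} + \frac{-5 - 0}{r} \right)} = 60 \left(-215\right) + \sqrt{3 + 4} = -12900 + \sqrt{7}$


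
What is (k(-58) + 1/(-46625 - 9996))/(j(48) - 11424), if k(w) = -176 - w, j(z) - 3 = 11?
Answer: 6681279/646045610 ≈ 0.010342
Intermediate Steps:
j(z) = 14 (j(z) = 3 + 11 = 14)
(k(-58) + 1/(-46625 - 9996))/(j(48) - 11424) = ((-176 - 1*(-58)) + 1/(-46625 - 9996))/(14 - 11424) = ((-176 + 58) + 1/(-56621))/(-11410) = (-118 - 1/56621)*(-1/11410) = -6681279/56621*(-1/11410) = 6681279/646045610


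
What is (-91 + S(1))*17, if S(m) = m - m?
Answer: -1547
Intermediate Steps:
S(m) = 0
(-91 + S(1))*17 = (-91 + 0)*17 = -91*17 = -1547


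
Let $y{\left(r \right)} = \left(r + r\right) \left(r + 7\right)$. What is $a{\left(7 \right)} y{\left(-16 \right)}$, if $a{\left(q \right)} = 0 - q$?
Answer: $-2016$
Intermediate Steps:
$y{\left(r \right)} = 2 r \left(7 + r\right)$
$a{\left(q \right)} = - q$
$a{\left(7 \right)} y{\left(-16 \right)} = \left(-1\right) 7 \cdot 2 \left(-16\right) \left(7 - 16\right) = - 7 \cdot 2 \left(-16\right) \left(-9\right) = \left(-7\right) 288 = -2016$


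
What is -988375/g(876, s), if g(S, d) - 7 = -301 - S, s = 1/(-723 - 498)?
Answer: 197675/234 ≈ 844.76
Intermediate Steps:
s = -1/1221 (s = 1/(-1221) = -1/1221 ≈ -0.00081900)
g(S, d) = -294 - S (g(S, d) = 7 + (-301 - S) = -294 - S)
-988375/g(876, s) = -988375/(-294 - 1*876) = -988375/(-294 - 876) = -988375/(-1170) = -988375*(-1/1170) = 197675/234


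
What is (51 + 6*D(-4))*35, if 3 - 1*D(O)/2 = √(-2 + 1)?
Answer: 3045 - 420*I ≈ 3045.0 - 420.0*I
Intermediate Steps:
D(O) = 6 - 2*I (D(O) = 6 - 2*√(-2 + 1) = 6 - 2*I)
(51 + 6*D(-4))*35 = (51 + 6*(6 - 2*I))*35 = (51 + (36 - 12*I))*35 = (87 - 12*I)*35 = 3045 - 420*I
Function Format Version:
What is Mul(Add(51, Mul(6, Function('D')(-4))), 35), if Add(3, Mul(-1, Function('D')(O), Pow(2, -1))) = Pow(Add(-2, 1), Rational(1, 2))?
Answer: Add(3045, Mul(-420, I)) ≈ Add(3045.0, Mul(-420.00, I))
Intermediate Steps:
Function('D')(O) = Add(6, Mul(-2, I)) (Function('D')(O) = Add(6, Mul(-2, Pow(Add(-2, 1), Rational(1, 2)))) = Add(6, Mul(-2, Pow(-1, Rational(1, 2)))) = Add(6, Mul(-2, I)))
Mul(Add(51, Mul(6, Function('D')(-4))), 35) = Mul(Add(51, Mul(6, Add(6, Mul(-2, I)))), 35) = Mul(Add(51, Add(36, Mul(-12, I))), 35) = Mul(Add(87, Mul(-12, I)), 35) = Add(3045, Mul(-420, I))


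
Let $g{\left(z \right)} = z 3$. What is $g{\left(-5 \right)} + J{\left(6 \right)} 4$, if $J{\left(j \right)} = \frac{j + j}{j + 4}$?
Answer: $- \frac{51}{5} \approx -10.2$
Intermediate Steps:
$g{\left(z \right)} = 3 z$
$J{\left(j \right)} = \frac{2 j}{4 + j}$
$g{\left(-5 \right)} + J{\left(6 \right)} 4 = 3 \left(-5\right) + 2 \cdot 6 \frac{1}{4 + 6} \cdot 4 = -15 + 2 \cdot 6 \cdot \frac{1}{10} \cdot 4 = -15 + \frac{6}{5} \cdot 4 = -15 + \frac{24}{5} = - \frac{51}{5}$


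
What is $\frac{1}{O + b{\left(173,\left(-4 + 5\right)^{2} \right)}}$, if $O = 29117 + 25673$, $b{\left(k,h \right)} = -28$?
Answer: $\frac{1}{54762} \approx 1.8261 \cdot 10^{-5}$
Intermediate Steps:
$O = 54790$
$\frac{1}{O + b{\left(173,\left(-4 + 5\right)^{2} \right)}} = \frac{1}{54790 - 28} = \frac{1}{54762}$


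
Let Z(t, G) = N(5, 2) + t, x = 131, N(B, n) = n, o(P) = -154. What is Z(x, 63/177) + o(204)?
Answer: -21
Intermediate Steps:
Z(t, G) = 2 + t
Z(x, 63/177) + o(204) = (2 + 131) - 154 = 133 - 154 = -21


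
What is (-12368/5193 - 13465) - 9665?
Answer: -120126458/5193 ≈ -23132.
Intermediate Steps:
(-12368/5193 - 13465) - 9665 = -69936113/5193 - 9665 = -120126458/5193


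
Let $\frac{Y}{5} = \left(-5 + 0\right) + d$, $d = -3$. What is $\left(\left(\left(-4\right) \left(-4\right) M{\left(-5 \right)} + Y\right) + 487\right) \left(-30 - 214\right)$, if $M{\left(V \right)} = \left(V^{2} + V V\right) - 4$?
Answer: $-288652$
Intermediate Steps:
$M{\left(V \right)} = -4 + 2 V^{2}$ ($M{\left(V \right)} = \left(V^{2} + V^{2}\right) - 4 = 2 V^{2} - 4 = -4 + 2 V^{2}$)
$Y = -40$ ($Y = 5 \left(\left(-5 + 0\right) - 3\right) = 5 \left(-5 - 3\right) = 5 \left(-8\right) = -40$)
$\left(\left(\left(-4\right) \left(-4\right) M{\left(-5 \right)} + Y\right) + 487\right) \left(-30 - 214\right) = \left(\left(\left(-4\right) \left(-4\right) \left(-4 + 2 \left(-5\right)^{2}\right) - 40\right) + 487\right) \left(-30 - 214\right) = \left(\left(16 \left(-4 + 2 \cdot 25\right) - 40\right) + 487\right) \left(-244\right) = \left(\left(16 \left(-4 + 50\right) - 40\right) + 487\right) \left(-244\right) = \left(\left(16 \cdot 46 - 40\right) + 487\right) \left(-244\right) = \left(\left(736 - 40\right) + 487\right) \left(-244\right) = \left(696 + 487\right) \left(-244\right) = 1183 \left(-244\right) = -288652$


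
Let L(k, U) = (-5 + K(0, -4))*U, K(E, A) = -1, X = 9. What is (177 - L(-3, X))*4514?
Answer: 1042734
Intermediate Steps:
L(k, U) = -6*U (L(k, U) = (-5 - 1)*U = -6*U)
(177 - L(-3, X))*4514 = (177 - (-6)*9)*4514 = (177 - 1*(-54))*4514 = (177 + 54)*4514 = 231*4514 = 1042734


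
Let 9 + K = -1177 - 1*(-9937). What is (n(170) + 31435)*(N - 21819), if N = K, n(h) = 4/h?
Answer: -34917395436/85 ≈ -4.1079e+8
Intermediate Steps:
K = 8751 (K = -9 + (-1177 - 1*(-9937)) = -9 + (-1177 + 9937) = -9 + 8760 = 8751)
N = 8751
(n(170) + 31435)*(N - 21819) = (4/170 + 31435)*(8751 - 21819) = (4*(1/170) + 31435)*(-13068) = (2/85 + 31435)*(-13068) = (2671977/85)*(-13068) = -34917395436/85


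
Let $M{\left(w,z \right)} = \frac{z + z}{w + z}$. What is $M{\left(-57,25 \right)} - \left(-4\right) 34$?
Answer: $\frac{2151}{16} \approx 134.44$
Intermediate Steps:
$M{\left(w,z \right)} = \frac{2 z}{w + z}$
$M{\left(-57,25 \right)} - \left(-4\right) 34 = 2 \cdot 25 \frac{1}{-57 + 25} - \left(-4\right) 34 = 2 \cdot 25 \frac{1}{-32} - -136 = 2 \cdot 25 \left(- \frac{1}{32}\right) + 136 = - \frac{25}{16} + 136 = \frac{2151}{16}$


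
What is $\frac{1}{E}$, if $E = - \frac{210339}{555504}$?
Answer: $- \frac{185168}{70113} \approx -2.641$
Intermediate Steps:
$E = - \frac{70113}{185168}$ ($E = \left(-210339\right) \frac{1}{555504} = - \frac{70113}{185168} \approx -0.37865$)
$\frac{1}{E} = \frac{1}{- \frac{70113}{185168}} = - \frac{185168}{70113}$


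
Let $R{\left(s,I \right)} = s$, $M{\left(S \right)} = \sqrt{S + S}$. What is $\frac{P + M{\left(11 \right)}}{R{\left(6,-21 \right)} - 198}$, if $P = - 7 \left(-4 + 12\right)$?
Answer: $\frac{7}{24} - \frac{\sqrt{22}}{192} \approx 0.26724$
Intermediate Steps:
$M{\left(S \right)} = \sqrt{2} \sqrt{S}$ ($M{\left(S \right)} = \sqrt{2 S} = \sqrt{2} \sqrt{S}$)
$P = -56$ ($P = \left(-7\right) 8 = -56$)
$\frac{P + M{\left(11 \right)}}{R{\left(6,-21 \right)} - 198} = \frac{-56 + \sqrt{2} \sqrt{11}}{6 - 198} = \frac{-56 + \sqrt{22}}{6 - 198} = \frac{-56 + \sqrt{22}}{-192} = \left(-56 + \sqrt{22}\right) \left(- \frac{1}{192}\right) = \frac{7}{24} - \frac{\sqrt{22}}{192}$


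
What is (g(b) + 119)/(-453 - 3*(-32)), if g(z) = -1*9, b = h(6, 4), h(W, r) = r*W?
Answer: -110/357 ≈ -0.30812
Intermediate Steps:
h(W, r) = W*r
b = 24 (b = 6*4 = 24)
g(z) = -9
(g(b) + 119)/(-453 - 3*(-32)) = (-9 + 119)/(-453 - 3*(-32)) = 110/(-453 + 96) = 110/(-357) = 110*(-1/357) = -110/357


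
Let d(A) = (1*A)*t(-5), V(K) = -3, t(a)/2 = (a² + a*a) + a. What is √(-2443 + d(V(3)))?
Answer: I*√2713 ≈ 52.086*I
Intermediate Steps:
t(a) = 2*a + 4*a² (t(a) = 2*((a² + a*a) + a) = 2*((a² + a²) + a) = 2*(2*a² + a) = 2*(a + 2*a²) = 2*a + 4*a²)
d(A) = 90*A (d(A) = (1*A)*(2*(-5)*(1 + 2*(-5))) = A*(2*(-5)*(1 - 10)) = A*(2*(-5)*(-9)) = A*90 = 90*A)
√(-2443 + d(V(3))) = √(-2443 + 90*(-3)) = √(-2443 - 270) = √(-2713) = I*√2713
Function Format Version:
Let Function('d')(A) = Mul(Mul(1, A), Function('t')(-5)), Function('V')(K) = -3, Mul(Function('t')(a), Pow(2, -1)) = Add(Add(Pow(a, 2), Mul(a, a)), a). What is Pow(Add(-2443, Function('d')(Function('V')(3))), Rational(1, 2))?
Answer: Mul(I, Pow(2713, Rational(1, 2))) ≈ Mul(52.086, I)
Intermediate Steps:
Function('t')(a) = Add(Mul(2, a), Mul(4, Pow(a, 2))) (Function('t')(a) = Mul(2, Add(Add(Pow(a, 2), Mul(a, a)), a)) = Mul(2, Add(Add(Pow(a, 2), Pow(a, 2)), a)) = Mul(2, Add(Mul(2, Pow(a, 2)), a)) = Mul(2, Add(a, Mul(2, Pow(a, 2)))) = Add(Mul(2, a), Mul(4, Pow(a, 2))))
Function('d')(A) = Mul(90, A) (Function('d')(A) = Mul(Mul(1, A), Mul(2, -5, Add(1, Mul(2, -5)))) = Mul(A, Mul(2, -5, Add(1, -10))) = Mul(A, Mul(2, -5, -9)) = Mul(A, 90) = Mul(90, A))
Pow(Add(-2443, Function('d')(Function('V')(3))), Rational(1, 2)) = Pow(Add(-2443, Mul(90, -3)), Rational(1, 2)) = Pow(Add(-2443, -270), Rational(1, 2)) = Pow(-2713, Rational(1, 2)) = Mul(I, Pow(2713, Rational(1, 2)))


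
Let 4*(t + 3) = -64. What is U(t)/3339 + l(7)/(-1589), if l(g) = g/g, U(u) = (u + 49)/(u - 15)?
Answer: -3838/4295067 ≈ -0.00089358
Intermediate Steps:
t = -19 (t = -3 + (1/4)*(-64) = -3 - 16 = -19)
U(u) = (49 + u)/(-15 + u)
l(g) = 1
U(t)/3339 + l(7)/(-1589) = ((49 - 19)/(-15 - 19))/3339 + 1/(-1589) = (30/(-34))*(1/3339) + 1*(-1/1589) = -1/34*30*(1/3339) - 1/1589 = -15/17*1/3339 - 1/1589 = -5/18921 - 1/1589 = -3838/4295067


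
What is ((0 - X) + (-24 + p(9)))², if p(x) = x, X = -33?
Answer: 324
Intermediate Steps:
((0 - X) + (-24 + p(9)))² = ((0 - 1*(-33)) + (-24 + 9))² = ((0 + 33) - 15)² = (33 - 15)² = 18² = 324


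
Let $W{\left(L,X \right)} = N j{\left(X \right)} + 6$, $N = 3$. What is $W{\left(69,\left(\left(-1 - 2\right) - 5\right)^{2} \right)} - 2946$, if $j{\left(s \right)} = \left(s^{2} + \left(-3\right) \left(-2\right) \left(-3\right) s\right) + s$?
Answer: $6084$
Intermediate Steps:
$j{\left(s \right)} = s^{2} - 17 s$ ($j{\left(s \right)} = \left(s^{2} + 6 \left(-3\right) s\right) + s = \left(s^{2} - 18 s\right) + s = s^{2} - 17 s$)
$W{\left(L,X \right)} = 6 + 3 X \left(-17 + X\right)$ ($W{\left(L,X \right)} = 3 X \left(-17 + X\right) + 6 = 6 + 3 X \left(-17 + X\right)$)
$W{\left(69,\left(\left(-1 - 2\right) - 5\right)^{2} \right)} - 2946 = \left(6 + 3 \left(\left(-1 - 2\right) - 5\right)^{2} \left(-17 + \left(\left(-1 - 2\right) - 5\right)^{2}\right)\right) - 2946 = \left(6 + 3 \left(-3 - 5\right)^{2} \left(-17 + \left(-3 - 5\right)^{2}\right)\right) - 2946 = \left(6 + 3 \left(-8\right)^{2} \left(-17 + \left(-8\right)^{2}\right)\right) - 2946 = \left(6 + 3 \cdot 64 \left(-17 + 64\right)\right) - 2946 = \left(6 + 3 \cdot 64 \cdot 47\right) - 2946 = \left(6 + 9024\right) - 2946 = 9030 - 2946 = 6084$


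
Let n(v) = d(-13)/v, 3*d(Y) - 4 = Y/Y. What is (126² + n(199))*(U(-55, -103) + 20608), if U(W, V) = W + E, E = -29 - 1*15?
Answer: 194383830293/597 ≈ 3.2560e+8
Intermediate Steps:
d(Y) = 5/3 (d(Y) = 4/3 + (Y/Y)/3 = 4/3 + (⅓)*1 = 4/3 + ⅓ = 5/3)
E = -44 (E = -29 - 15 = -44)
n(v) = 5/(3*v)
U(W, V) = -44 + W (U(W, V) = W - 44 = -44 + W)
(126² + n(199))*(U(-55, -103) + 20608) = (126² + (5/3)/199)*((-44 - 55) + 20608) = (15876 + (5/3)*(1/199))*(-99 + 20608) = (15876 + 5/597)*20509 = (9477977/597)*20509 = 194383830293/597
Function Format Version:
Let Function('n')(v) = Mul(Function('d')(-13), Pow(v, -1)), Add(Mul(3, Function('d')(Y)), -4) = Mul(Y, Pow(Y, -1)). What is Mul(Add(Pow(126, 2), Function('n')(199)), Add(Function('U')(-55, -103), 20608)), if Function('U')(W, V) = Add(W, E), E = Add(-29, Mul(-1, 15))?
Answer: Rational(194383830293, 597) ≈ 3.2560e+8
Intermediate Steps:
Function('d')(Y) = Rational(5, 3) (Function('d')(Y) = Add(Rational(4, 3), Mul(Rational(1, 3), Mul(Y, Pow(Y, -1)))) = Add(Rational(4, 3), Mul(Rational(1, 3), 1)) = Add(Rational(4, 3), Rational(1, 3)) = Rational(5, 3))
E = -44 (E = Add(-29, -15) = -44)
Function('n')(v) = Mul(Rational(5, 3), Pow(v, -1))
Function('U')(W, V) = Add(-44, W) (Function('U')(W, V) = Add(W, -44) = Add(-44, W))
Mul(Add(Pow(126, 2), Function('n')(199)), Add(Function('U')(-55, -103), 20608)) = Mul(Add(Pow(126, 2), Mul(Rational(5, 3), Pow(199, -1))), Add(Add(-44, -55), 20608)) = Mul(Add(15876, Mul(Rational(5, 3), Rational(1, 199))), Add(-99, 20608)) = Mul(Add(15876, Rational(5, 597)), 20509) = Mul(Rational(9477977, 597), 20509) = Rational(194383830293, 597)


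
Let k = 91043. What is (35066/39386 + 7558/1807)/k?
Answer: 180521825/3239788006793 ≈ 5.5720e-5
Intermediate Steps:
(35066/39386 + 7558/1807)/k = (35066/39386 + 7558/1807)/91043 = (35066*(1/39386) + 7558*(1/1807))*(1/91043) = (17533/19693 + 7558/1807)*(1/91043) = (180521825/35585251)*(1/91043) = 180521825/3239788006793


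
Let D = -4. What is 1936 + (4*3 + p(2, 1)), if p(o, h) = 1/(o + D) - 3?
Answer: 3889/2 ≈ 1944.5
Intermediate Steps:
p(o, h) = -3 + 1/(-4 + o) (p(o, h) = 1/(o - 4) - 3 = 1/(-4 + o) - 3 = -3 + 1/(-4 + o))
1936 + (4*3 + p(2, 1)) = 1936 + (4*3 + (13 - 3*2)/(-4 + 2)) = 1936 + (12 + (13 - 6)/(-2)) = 1936 + (12 - 1/2*7) = 1936 + (12 - 7/2) = 1936 + 17/2 = 3889/2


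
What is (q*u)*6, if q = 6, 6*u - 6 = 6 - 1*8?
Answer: 24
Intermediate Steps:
u = 2/3 (u = 1 + (6 - 1*8)/6 = 1 + (6 - 8)/6 = 1 + (1/6)*(-2) = 1 - 1/3 = 2/3 ≈ 0.66667)
(q*u)*6 = (6*(2/3))*6 = 4*6 = 24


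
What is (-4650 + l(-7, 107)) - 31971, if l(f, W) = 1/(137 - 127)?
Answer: -366209/10 ≈ -36621.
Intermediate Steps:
l(f, W) = ⅒ (l(f, W) = 1/10 = ⅒)
(-4650 + l(-7, 107)) - 31971 = (-4650 + ⅒) - 31971 = -46499/10 - 31971 = -366209/10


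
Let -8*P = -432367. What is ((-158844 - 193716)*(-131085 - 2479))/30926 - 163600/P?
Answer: 10179914602390240/6685690921 ≈ 1.5226e+6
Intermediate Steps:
P = 432367/8 (P = -⅛*(-432367) = 432367/8 ≈ 54046.)
((-158844 - 193716)*(-131085 - 2479))/30926 - 163600/P = ((-158844 - 193716)*(-131085 - 2479))/30926 - 163600/432367/8 = -352560*(-133564)*(1/30926) - 163600*8/432367 = 47089323840*(1/30926) - 1308800/432367 = 23544661920/15463 - 1308800/432367 = 10179914602390240/6685690921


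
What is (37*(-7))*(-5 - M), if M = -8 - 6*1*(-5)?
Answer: 6993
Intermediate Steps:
M = 22 (M = -8 - 6*(-5) = -8 - 1*(-30) = -8 + 30 = 22)
(37*(-7))*(-5 - M) = (37*(-7))*(-5 - 1*22) = -259*(-5 - 22) = -259*(-27) = 6993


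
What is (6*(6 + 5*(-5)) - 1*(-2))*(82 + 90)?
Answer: -19264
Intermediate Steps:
(6*(6 + 5*(-5)) - 1*(-2))*(82 + 90) = (6*(6 - 25) + 2)*172 = (6*(-19) + 2)*172 = (-114 + 2)*172 = -112*172 = -19264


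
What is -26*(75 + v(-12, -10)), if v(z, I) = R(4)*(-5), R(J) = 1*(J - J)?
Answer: -1950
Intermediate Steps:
R(J) = 0 (R(J) = 1*0 = 0)
v(z, I) = 0 (v(z, I) = 0*(-5) = 0)
-26*(75 + v(-12, -10)) = -26*(75 + 0) = -26*75 = -1950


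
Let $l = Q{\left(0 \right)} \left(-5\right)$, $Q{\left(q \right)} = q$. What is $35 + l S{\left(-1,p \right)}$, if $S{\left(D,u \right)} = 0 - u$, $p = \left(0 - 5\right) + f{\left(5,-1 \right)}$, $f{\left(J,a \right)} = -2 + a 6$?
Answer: $35$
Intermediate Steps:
$f{\left(J,a \right)} = -2 + 6 a$
$p = -13$ ($p = \left(0 - 5\right) + \left(-2 + 6 \left(-1\right)\right) = -5 - 8 = -13$)
$l = 0$ ($l = 0 \left(-5\right) = 0$)
$S{\left(D,u \right)} = - u$
$35 + l S{\left(-1,p \right)} = 35 + 0 \left(\left(-1\right) \left(-13\right)\right) = 35 + 0 \cdot 13 = 35 + 0 = 35$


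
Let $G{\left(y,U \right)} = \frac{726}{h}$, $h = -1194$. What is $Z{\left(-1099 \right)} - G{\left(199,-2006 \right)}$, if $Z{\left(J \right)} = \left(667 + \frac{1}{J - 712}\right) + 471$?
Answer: $\frac{410341614}{360389} \approx 1138.6$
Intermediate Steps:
$Z{\left(J \right)} = 1138 + \frac{1}{-712 + J}$ ($Z{\left(J \right)} = \left(667 + \frac{1}{-712 + J}\right) + 471 = 1138 + \frac{1}{-712 + J}$)
$G{\left(y,U \right)} = - \frac{121}{199}$ ($G{\left(y,U \right)} = \frac{726}{-1194} = 726 \left(- \frac{1}{1194}\right) = - \frac{121}{199}$)
$Z{\left(-1099 \right)} - G{\left(199,-2006 \right)} = \frac{-810255 + 1138 \left(-1099\right)}{-712 - 1099} - - \frac{121}{199} = \frac{-810255 - 1250662}{-1811} + \frac{121}{199} = \left(- \frac{1}{1811}\right) \left(-2060917\right) + \frac{121}{199} = \frac{2060917}{1811} + \frac{121}{199} = \frac{410341614}{360389}$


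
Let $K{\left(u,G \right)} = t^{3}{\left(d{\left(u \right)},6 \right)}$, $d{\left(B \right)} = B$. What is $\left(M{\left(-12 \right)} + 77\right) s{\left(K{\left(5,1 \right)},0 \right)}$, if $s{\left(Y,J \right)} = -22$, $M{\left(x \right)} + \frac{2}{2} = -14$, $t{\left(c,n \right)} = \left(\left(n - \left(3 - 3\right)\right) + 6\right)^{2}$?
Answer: $-1364$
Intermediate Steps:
$t{\left(c,n \right)} = \left(6 + n\right)^{2}$ ($t{\left(c,n \right)} = \left(\left(n - \left(3 - 3\right)\right) + 6\right)^{2} = \left(\left(n - 0\right) + 6\right)^{2} = \left(\left(n + 0\right) + 6\right)^{2} = \left(n + 6\right)^{2} = \left(6 + n\right)^{2}$)
$M{\left(x \right)} = -15$ ($M{\left(x \right)} = -1 - 14 = -15$)
$K{\left(u,G \right)} = 2985984$ ($K{\left(u,G \right)} = \left(\left(6 + 6\right)^{2}\right)^{3} = \left(12^{2}\right)^{3} = 144^{3} = 2985984$)
$\left(M{\left(-12 \right)} + 77\right) s{\left(K{\left(5,1 \right)},0 \right)} = \left(-15 + 77\right) \left(-22\right) = 62 \left(-22\right) = -1364$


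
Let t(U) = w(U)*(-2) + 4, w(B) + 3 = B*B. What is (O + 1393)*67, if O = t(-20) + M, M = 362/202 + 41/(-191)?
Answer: 781414501/19291 ≈ 40507.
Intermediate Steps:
w(B) = -3 + B² (w(B) = -3 + B*B = -3 + B²)
t(U) = 10 - 2*U² (t(U) = (-3 + U²)*(-2) + 4 = (6 - 2*U²) + 4 = 10 - 2*U²)
M = 30430/19291 (M = 362*(1/202) + 41*(-1/191) = 181/101 - 41/191 = 30430/19291 ≈ 1.5774)
O = -15209460/19291 (O = (10 - 2*(-20)²) + 30430/19291 = (10 - 2*400) + 30430/19291 = (10 - 800) + 30430/19291 = -790 + 30430/19291 = -15209460/19291 ≈ -788.42)
(O + 1393)*67 = (-15209460/19291 + 1393)*67 = (11662903/19291)*67 = 781414501/19291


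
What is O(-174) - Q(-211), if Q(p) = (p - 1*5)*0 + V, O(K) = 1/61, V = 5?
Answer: -304/61 ≈ -4.9836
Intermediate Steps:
O(K) = 1/61
Q(p) = 5 (Q(p) = (p - 1*5)*0 + 5 = (p - 5)*0 + 5 = (-5 + p)*0 + 5 = 0 + 5 = 5)
O(-174) - Q(-211) = 1/61 - 1*5 = 1/61 - 5 = -304/61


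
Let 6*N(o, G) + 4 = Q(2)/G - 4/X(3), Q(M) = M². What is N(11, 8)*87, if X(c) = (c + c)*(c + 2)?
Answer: -3161/60 ≈ -52.683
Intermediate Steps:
X(c) = 2*c*(2 + c) (X(c) = (2*c)*(2 + c) = 2*c*(2 + c))
N(o, G) = -31/45 + 2/(3*G) (N(o, G) = -⅔ + (2²/G - 4*1/(6*(2 + 3)))/6 = -⅔ + (4/G - 4/(2*3*5))/6 = -⅔ + (4/G - 4/30)/6 = -⅔ + (4/G - 4*1/30)/6 = -⅔ + (4/G - 2/15)/6 = -⅔ + (-2/15 + 4/G)/6 = -⅔ + (-1/45 + 2/(3*G)) = -31/45 + 2/(3*G))
N(11, 8)*87 = ((1/45)*(30 - 31*8)/8)*87 = ((1/45)*(⅛)*(30 - 248))*87 = ((1/45)*(⅛)*(-218))*87 = -109/180*87 = -3161/60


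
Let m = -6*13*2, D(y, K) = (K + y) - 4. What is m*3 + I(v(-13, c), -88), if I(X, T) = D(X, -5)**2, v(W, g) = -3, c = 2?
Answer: -324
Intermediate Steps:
D(y, K) = -4 + K + y
I(X, T) = (-9 + X)**2 (I(X, T) = (-4 - 5 + X)**2 = (-9 + X)**2)
m = -156 (m = -78*2 = -156)
m*3 + I(v(-13, c), -88) = -156*3 + (-9 - 3)**2 = -468 + (-12)**2 = -468 + 144 = -324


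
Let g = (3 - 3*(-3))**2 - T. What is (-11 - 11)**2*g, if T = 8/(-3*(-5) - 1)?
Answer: 485936/7 ≈ 69419.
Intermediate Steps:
T = 4/7 (T = 8/(15 - 1) = 8/14 = 8*(1/14) = 4/7 ≈ 0.57143)
g = 1004/7 (g = (3 - 3*(-3))**2 - 1*4/7 = (3 + 9)**2 - 4/7 = 12**2 - 4/7 = 144 - 4/7 = 1004/7 ≈ 143.43)
(-11 - 11)**2*g = (-11 - 11)**2*(1004/7) = (-22)**2*(1004/7) = 484*(1004/7) = 485936/7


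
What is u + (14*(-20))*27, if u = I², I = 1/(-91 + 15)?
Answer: -43666559/5776 ≈ -7560.0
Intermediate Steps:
I = -1/76 (I = 1/(-76) = -1/76 ≈ -0.013158)
u = 1/5776 (u = (-1/76)² = 1/5776 ≈ 0.00017313)
u + (14*(-20))*27 = 1/5776 + (14*(-20))*27 = 1/5776 - 280*27 = 1/5776 - 7560 = -43666559/5776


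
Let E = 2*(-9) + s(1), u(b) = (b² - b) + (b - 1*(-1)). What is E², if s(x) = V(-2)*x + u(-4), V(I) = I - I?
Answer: 1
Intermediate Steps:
u(b) = 1 + b² (u(b) = (b² - b) + (b + 1) = (b² - b) + (1 + b) = 1 + b²)
V(I) = 0
s(x) = 17 (s(x) = 0*x + (1 + (-4)²) = 0 + (1 + 16) = 0 + 17 = 17)
E = -1 (E = 2*(-9) + 17 = -18 + 17 = -1)
E² = (-1)² = 1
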